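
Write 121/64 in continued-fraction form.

Run the Euclidean algorithm on 121 and 64; the successive quotients are the partial quotients a_0, a_1, ... (each step inverts the fractional part left over by the previous one):
  121 = 1*64 + 57, so a_0 = 1.
  64 = 1*57 + 7, so a_1 = 1.
  57 = 8*7 + 1, so a_2 = 8.
  7 = 7*1 + 0, so a_3 = 7.
The remainder reaches 0 after 4 divisions, so the expansion has 4 partial quotients, read off in order.

[1; 1, 8, 7]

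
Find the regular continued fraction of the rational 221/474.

[0; 2, 6, 1, 9, 1, 2]

Run the Euclidean algorithm on 221 and 474; the successive quotients are the partial quotients a_0, a_1, ... (each step inverts the fractional part left over by the previous one):
  221 = 0*474 + 221, so a_0 = 0.
  474 = 2*221 + 32, so a_1 = 2.
  221 = 6*32 + 29, so a_2 = 6.
  32 = 1*29 + 3, so a_3 = 1.
  29 = 9*3 + 2, so a_4 = 9.
  3 = 1*2 + 1, so a_5 = 1.
  2 = 2*1 + 0, so a_6 = 2.
The remainder reaches 0 after 7 divisions, so the expansion has 7 partial quotients, read off in order.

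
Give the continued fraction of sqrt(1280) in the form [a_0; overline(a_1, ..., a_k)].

[35; overline(1, 3, 2, 17, 2, 3, 1, 70)]

Write x_i = (sqrt(1280) + m_i)/d_i with (m_0, d_0) = (0, 1). a_0 = floor(sqrt(1280)) = 35, since 35^2 = 1225 <= 1280 < 1296 = 36^2.
Iterate m_{i+1} = d_i*a_i - m_i, d_{i+1} = (1280 - m_{i+1}^2)/d_i, a_{i+1} = floor((a_0 + m_{i+1})/d_{i+1}):
  m_1 = 1*35 - 0 = 35, d_1 = (1280 - 35^2)/1 = 55/1 = 55, a_1 = floor((35 + 35)/55) = 1.
  m_2 = 55*1 - 35 = 20, d_2 = (1280 - 20^2)/55 = 880/55 = 16, a_2 = floor((35 + 20)/16) = 3.
  m_3 = 16*3 - 20 = 28, d_3 = (1280 - 28^2)/16 = 496/16 = 31, a_3 = floor((35 + 28)/31) = 2.
  m_4 = 31*2 - 28 = 34, d_4 = (1280 - 34^2)/31 = 124/31 = 4, a_4 = floor((35 + 34)/4) = 17.
  m_5 = 4*17 - 34 = 34, d_5 = (1280 - 34^2)/4 = 124/4 = 31, a_5 = floor((35 + 34)/31) = 2.
  m_6 = 31*2 - 34 = 28, d_6 = (1280 - 28^2)/31 = 496/31 = 16, a_6 = floor((35 + 28)/16) = 3.
  m_7 = 16*3 - 28 = 20, d_7 = (1280 - 20^2)/16 = 880/16 = 55, a_7 = floor((35 + 20)/55) = 1.
  m_8 = 55*1 - 20 = 35, d_8 = (1280 - 35^2)/55 = 55/55 = 1, a_8 = floor((35 + 35)/1) = 70.
  m_9 = 1*70 - 35 = 35, d_9 = (1280 - 35^2)/1 = 55/1 = 55: (m_9, d_9) = (m_1, d_1) = (35, 55), so from here the quotients repeat a_1, ..., a_8; the period length is 8.
Hence the expansion of sqrt(1280) is a_0 = 35 followed by the repeating block 1, 3, 2, 17, 2, 3, 1, 70 (period 8).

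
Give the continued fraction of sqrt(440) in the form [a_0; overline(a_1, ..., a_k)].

Write x_i = (sqrt(440) + m_i)/d_i with (m_0, d_0) = (0, 1). a_0 = floor(sqrt(440)) = 20, since 20^2 = 400 <= 440 < 441 = 21^2.
Iterate m_{i+1} = d_i*a_i - m_i, d_{i+1} = (440 - m_{i+1}^2)/d_i, a_{i+1} = floor((a_0 + m_{i+1})/d_{i+1}):
  m_1 = 1*20 - 0 = 20, d_1 = (440 - 20^2)/1 = 40/1 = 40, a_1 = floor((20 + 20)/40) = 1.
  m_2 = 40*1 - 20 = 20, d_2 = (440 - 20^2)/40 = 40/40 = 1, a_2 = floor((20 + 20)/1) = 40.
  m_3 = 1*40 - 20 = 20, d_3 = (440 - 20^2)/1 = 40/1 = 40: (m_3, d_3) = (m_1, d_1) = (20, 40), so from here the quotients repeat a_1, a_2; the period length is 2.
Hence the expansion of sqrt(440) is a_0 = 20 followed by the repeating block 1, 40 (period 2).

[20; overline(1, 40)]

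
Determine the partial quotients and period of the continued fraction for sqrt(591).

Write x_i = (sqrt(591) + m_i)/d_i with (m_0, d_0) = (0, 1). a_0 = floor(sqrt(591)) = 24, since 24^2 = 576 <= 591 < 625 = 25^2.
Iterate m_{i+1} = d_i*a_i - m_i, d_{i+1} = (591 - m_{i+1}^2)/d_i, a_{i+1} = floor((a_0 + m_{i+1})/d_{i+1}):
  m_1 = 1*24 - 0 = 24, d_1 = (591 - 24^2)/1 = 15/1 = 15, a_1 = floor((24 + 24)/15) = 3.
  m_2 = 15*3 - 24 = 21, d_2 = (591 - 21^2)/15 = 150/15 = 10, a_2 = floor((24 + 21)/10) = 4.
  m_3 = 10*4 - 21 = 19, d_3 = (591 - 19^2)/10 = 230/10 = 23, a_3 = floor((24 + 19)/23) = 1.
  m_4 = 23*1 - 19 = 4, d_4 = (591 - 4^2)/23 = 575/23 = 25, a_4 = floor((24 + 4)/25) = 1.
  m_5 = 25*1 - 4 = 21, d_5 = (591 - 21^2)/25 = 150/25 = 6, a_5 = floor((24 + 21)/6) = 7.
  m_6 = 6*7 - 21 = 21, d_6 = (591 - 21^2)/6 = 150/6 = 25, a_6 = floor((24 + 21)/25) = 1.
  m_7 = 25*1 - 21 = 4, d_7 = (591 - 4^2)/25 = 575/25 = 23, a_7 = floor((24 + 4)/23) = 1.
  m_8 = 23*1 - 4 = 19, d_8 = (591 - 19^2)/23 = 230/23 = 10, a_8 = floor((24 + 19)/10) = 4.
  m_9 = 10*4 - 19 = 21, d_9 = (591 - 21^2)/10 = 150/10 = 15, a_9 = floor((24 + 21)/15) = 3.
  m_10 = 15*3 - 21 = 24, d_10 = (591 - 24^2)/15 = 15/15 = 1, a_10 = floor((24 + 24)/1) = 48.
  m_11 = 1*48 - 24 = 24, d_11 = (591 - 24^2)/1 = 15/1 = 15: (m_11, d_11) = (m_1, d_1) = (24, 15), so from here the quotients repeat a_1, ..., a_10; the period length is 10.
Hence the expansion of sqrt(591) is a_0 = 24 followed by the repeating block 3, 4, 1, 1, 7, 1, 1, 4, 3, 48 (period 10).

[24; (3, 4, 1, 1, 7, 1, 1, 4, 3, 48)]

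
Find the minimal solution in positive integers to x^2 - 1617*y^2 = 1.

First expand sqrt(1617) as a continued fraction. With x_i = (sqrt(1617) + m_i)/d_i and (m_0, d_0) = (0, 1): a_0 = floor(sqrt(1617)) = 40, since 40^2 = 1600 <= 1617 < 1681 = 41^2.
Iterate m_{i+1} = d_i*a_i - m_i, d_{i+1} = (1617 - m_{i+1}^2)/d_i, a_{i+1} = floor((a_0 + m_{i+1})/d_{i+1}):
  m_1 = 1*40 - 0 = 40, d_1 = (1617 - 40^2)/1 = 17/1 = 17, a_1 = floor((40 + 40)/17) = 4.
  m_2 = 17*4 - 40 = 28, d_2 = (1617 - 28^2)/17 = 833/17 = 49, a_2 = floor((40 + 28)/49) = 1.
  m_3 = 49*1 - 28 = 21, d_3 = (1617 - 21^2)/49 = 1176/49 = 24, a_3 = floor((40 + 21)/24) = 2.
  m_4 = 24*2 - 21 = 27, d_4 = (1617 - 27^2)/24 = 888/24 = 37, a_4 = floor((40 + 27)/37) = 1.
  m_5 = 37*1 - 27 = 10, d_5 = (1617 - 10^2)/37 = 1517/37 = 41, a_5 = floor((40 + 10)/41) = 1.
  m_6 = 41*1 - 10 = 31, d_6 = (1617 - 31^2)/41 = 656/41 = 16, a_6 = floor((40 + 31)/16) = 4.
  m_7 = 16*4 - 31 = 33, d_7 = (1617 - 33^2)/16 = 528/16 = 33, a_7 = floor((40 + 33)/33) = 2.
  m_8 = 33*2 - 33 = 33, d_8 = (1617 - 33^2)/33 = 528/33 = 16, a_8 = floor((40 + 33)/16) = 4.
  m_9 = 16*4 - 33 = 31, d_9 = (1617 - 31^2)/16 = 656/16 = 41, a_9 = floor((40 + 31)/41) = 1.
  m_10 = 41*1 - 31 = 10, d_10 = (1617 - 10^2)/41 = 1517/41 = 37, a_10 = floor((40 + 10)/37) = 1.
  m_11 = 37*1 - 10 = 27, d_11 = (1617 - 27^2)/37 = 888/37 = 24, a_11 = floor((40 + 27)/24) = 2.
  m_12 = 24*2 - 27 = 21, d_12 = (1617 - 21^2)/24 = 1176/24 = 49, a_12 = floor((40 + 21)/49) = 1.
  m_13 = 49*1 - 21 = 28, d_13 = (1617 - 28^2)/49 = 833/49 = 17, a_13 = floor((40 + 28)/17) = 4.
  m_14 = 17*4 - 28 = 40, d_14 = (1617 - 40^2)/17 = 17/17 = 1, a_14 = floor((40 + 40)/1) = 80.
  m_15 = 1*80 - 40 = 40, d_15 = (1617 - 40^2)/1 = 17/1 = 17: (m_15, d_15) = (m_1, d_1) = (40, 17), so from here the quotients repeat a_1, ..., a_14; the period length is 14.
So sqrt(1617) = [40; (4, 1, 2, 1, 1, 4, 2, 4, 1, 1, 2, 1, 4, 80)] with period length k = 14.
k is even, so the fundamental solution of x^2 - 1617y^2 = 1 is (p_{k-1}, q_{k-1}) = (p_13, q_13); compute convergents through index 13.
Convergents (p_i = a_i*p_{i-1} + p_{i-2}, q_i = a_i*q_{i-1} + q_{i-2} with p_{-2}=0, p_{-1}=1, q_{-2}=1, q_{-1}=0):
  i=0: a_0=40, p_0 = 40*1 + 0 = 40, q_0 = 40*0 + 1 = 1.
  i=1: a_1=4, p_1 = 4*40 + 1 = 161, q_1 = 4*1 + 0 = 4.
  i=2: a_2=1, p_2 = 1*161 + 40 = 201, q_2 = 1*4 + 1 = 5.
  i=3: a_3=2, p_3 = 2*201 + 161 = 563, q_3 = 2*5 + 4 = 14.
  i=4: a_4=1, p_4 = 1*563 + 201 = 764, q_4 = 1*14 + 5 = 19.
  i=5: a_5=1, p_5 = 1*764 + 563 = 1327, q_5 = 1*19 + 14 = 33.
  i=6: a_6=4, p_6 = 4*1327 + 764 = 6072, q_6 = 4*33 + 19 = 151.
  i=7: a_7=2, p_7 = 2*6072 + 1327 = 13471, q_7 = 2*151 + 33 = 335.
  i=8: a_8=4, p_8 = 4*13471 + 6072 = 59956, q_8 = 4*335 + 151 = 1491.
  i=9: a_9=1, p_9 = 1*59956 + 13471 = 73427, q_9 = 1*1491 + 335 = 1826.
  i=10: a_10=1, p_10 = 1*73427 + 59956 = 133383, q_10 = 1*1826 + 1491 = 3317.
  i=11: a_11=2, p_11 = 2*133383 + 73427 = 340193, q_11 = 2*3317 + 1826 = 8460.
  i=12: a_12=1, p_12 = 1*340193 + 133383 = 473576, q_12 = 1*8460 + 3317 = 11777.
  i=13: a_13=4, p_13 = 4*473576 + 340193 = 2234497, q_13 = 4*11777 + 8460 = 55568.
Check: 2234497^2 - 1617*55568^2 = 4992976843009 - 4992976843008 = 1, so (x, y) = (2234497, 55568) solves the equation, and by the theorem it is the least positive solution.

(x, y) = (2234497, 55568)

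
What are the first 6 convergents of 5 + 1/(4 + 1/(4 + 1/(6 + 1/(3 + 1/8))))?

Using the convergent recurrence p_i = a_i*p_{i-1} + p_{i-2}, q_i = a_i*q_{i-1} + q_{i-2} with p_{-2}=0, p_{-1}=1, q_{-2}=1, q_{-1}=0:
  i=0: a_0=5, p_0 = 5*1 + 0 = 5, q_0 = 5*0 + 1 = 1.
  i=1: a_1=4, p_1 = 4*5 + 1 = 21, q_1 = 4*1 + 0 = 4.
  i=2: a_2=4, p_2 = 4*21 + 5 = 89, q_2 = 4*4 + 1 = 17.
  i=3: a_3=6, p_3 = 6*89 + 21 = 555, q_3 = 6*17 + 4 = 106.
  i=4: a_4=3, p_4 = 3*555 + 89 = 1754, q_4 = 3*106 + 17 = 335.
  i=5: a_5=8, p_5 = 8*1754 + 555 = 14587, q_5 = 8*335 + 106 = 2786.

5/1, 21/4, 89/17, 555/106, 1754/335, 14587/2786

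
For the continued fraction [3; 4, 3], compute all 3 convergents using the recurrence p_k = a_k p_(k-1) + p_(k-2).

Using the convergent recurrence p_i = a_i*p_{i-1} + p_{i-2}, q_i = a_i*q_{i-1} + q_{i-2} with p_{-2}=0, p_{-1}=1, q_{-2}=1, q_{-1}=0:
  i=0: a_0=3, p_0 = 3*1 + 0 = 3, q_0 = 3*0 + 1 = 1.
  i=1: a_1=4, p_1 = 4*3 + 1 = 13, q_1 = 4*1 + 0 = 4.
  i=2: a_2=3, p_2 = 3*13 + 3 = 42, q_2 = 3*4 + 1 = 13.

3/1, 13/4, 42/13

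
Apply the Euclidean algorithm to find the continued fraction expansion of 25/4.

[6; 4]

Run the Euclidean algorithm on 25 and 4; the successive quotients are the partial quotients a_0, a_1, ... (each step inverts the fractional part left over by the previous one):
  25 = 6*4 + 1, so a_0 = 6.
  4 = 4*1 + 0, so a_1 = 4.
The remainder reaches 0 after 2 divisions, so the expansion has 2 partial quotients, read off in order.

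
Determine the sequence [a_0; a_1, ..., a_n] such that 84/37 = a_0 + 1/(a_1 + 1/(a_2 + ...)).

[2; 3, 1, 2, 3]

Run the Euclidean algorithm on 84 and 37; the successive quotients are the partial quotients a_0, a_1, ... (each step inverts the fractional part left over by the previous one):
  84 = 2*37 + 10, so a_0 = 2.
  37 = 3*10 + 7, so a_1 = 3.
  10 = 1*7 + 3, so a_2 = 1.
  7 = 2*3 + 1, so a_3 = 2.
  3 = 3*1 + 0, so a_4 = 3.
The remainder reaches 0 after 5 divisions, so the expansion has 5 partial quotients, read off in order.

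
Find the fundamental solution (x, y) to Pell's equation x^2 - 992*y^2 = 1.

(x, y) = (63, 2)

First expand sqrt(992) as a continued fraction. With x_i = (sqrt(992) + m_i)/d_i and (m_0, d_0) = (0, 1): a_0 = floor(sqrt(992)) = 31, since 31^2 = 961 <= 992 < 1024 = 32^2.
Iterate m_{i+1} = d_i*a_i - m_i, d_{i+1} = (992 - m_{i+1}^2)/d_i, a_{i+1} = floor((a_0 + m_{i+1})/d_{i+1}):
  m_1 = 1*31 - 0 = 31, d_1 = (992 - 31^2)/1 = 31/1 = 31, a_1 = floor((31 + 31)/31) = 2.
  m_2 = 31*2 - 31 = 31, d_2 = (992 - 31^2)/31 = 31/31 = 1, a_2 = floor((31 + 31)/1) = 62.
  m_3 = 1*62 - 31 = 31, d_3 = (992 - 31^2)/1 = 31/1 = 31: (m_3, d_3) = (m_1, d_1) = (31, 31), so from here the quotients repeat a_1, a_2; the period length is 2.
So sqrt(992) = [31; (2, 62)] with period length k = 2.
k is even, so the fundamental solution of x^2 - 992y^2 = 1 is (p_{k-1}, q_{k-1}) = (p_1, q_1); compute convergents through index 1.
Convergents (p_i = a_i*p_{i-1} + p_{i-2}, q_i = a_i*q_{i-1} + q_{i-2} with p_{-2}=0, p_{-1}=1, q_{-2}=1, q_{-1}=0):
  i=0: a_0=31, p_0 = 31*1 + 0 = 31, q_0 = 31*0 + 1 = 1.
  i=1: a_1=2, p_1 = 2*31 + 1 = 63, q_1 = 2*1 + 0 = 2.
Check: 63^2 - 992*2^2 = 3969 - 3968 = 1, so (x, y) = (63, 2) solves the equation, and by the theorem it is the least positive solution.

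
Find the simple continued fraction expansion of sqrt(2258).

[47; (1, 1, 13, 13, 1, 1, 94)]

Write x_i = (sqrt(2258) + m_i)/d_i with (m_0, d_0) = (0, 1). a_0 = floor(sqrt(2258)) = 47, since 47^2 = 2209 <= 2258 < 2304 = 48^2.
Iterate m_{i+1} = d_i*a_i - m_i, d_{i+1} = (2258 - m_{i+1}^2)/d_i, a_{i+1} = floor((a_0 + m_{i+1})/d_{i+1}):
  m_1 = 1*47 - 0 = 47, d_1 = (2258 - 47^2)/1 = 49/1 = 49, a_1 = floor((47 + 47)/49) = 1.
  m_2 = 49*1 - 47 = 2, d_2 = (2258 - 2^2)/49 = 2254/49 = 46, a_2 = floor((47 + 2)/46) = 1.
  m_3 = 46*1 - 2 = 44, d_3 = (2258 - 44^2)/46 = 322/46 = 7, a_3 = floor((47 + 44)/7) = 13.
  m_4 = 7*13 - 44 = 47, d_4 = (2258 - 47^2)/7 = 49/7 = 7, a_4 = floor((47 + 47)/7) = 13.
  m_5 = 7*13 - 47 = 44, d_5 = (2258 - 44^2)/7 = 322/7 = 46, a_5 = floor((47 + 44)/46) = 1.
  m_6 = 46*1 - 44 = 2, d_6 = (2258 - 2^2)/46 = 2254/46 = 49, a_6 = floor((47 + 2)/49) = 1.
  m_7 = 49*1 - 2 = 47, d_7 = (2258 - 47^2)/49 = 49/49 = 1, a_7 = floor((47 + 47)/1) = 94.
  m_8 = 1*94 - 47 = 47, d_8 = (2258 - 47^2)/1 = 49/1 = 49: (m_8, d_8) = (m_1, d_1) = (47, 49), so from here the quotients repeat a_1, ..., a_7; the period length is 7.
Hence the expansion of sqrt(2258) is a_0 = 47 followed by the repeating block 1, 1, 13, 13, 1, 1, 94 (period 7).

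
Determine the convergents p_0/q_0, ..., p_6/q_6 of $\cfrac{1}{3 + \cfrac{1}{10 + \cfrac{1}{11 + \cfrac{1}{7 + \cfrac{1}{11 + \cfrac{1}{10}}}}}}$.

Using the convergent recurrence p_i = a_i*p_{i-1} + p_{i-2}, q_i = a_i*q_{i-1} + q_{i-2} with p_{-2}=0, p_{-1}=1, q_{-2}=1, q_{-1}=0:
  i=0: a_0=0, p_0 = 0*1 + 0 = 0, q_0 = 0*0 + 1 = 1.
  i=1: a_1=3, p_1 = 3*0 + 1 = 1, q_1 = 3*1 + 0 = 3.
  i=2: a_2=10, p_2 = 10*1 + 0 = 10, q_2 = 10*3 + 1 = 31.
  i=3: a_3=11, p_3 = 11*10 + 1 = 111, q_3 = 11*31 + 3 = 344.
  i=4: a_4=7, p_4 = 7*111 + 10 = 787, q_4 = 7*344 + 31 = 2439.
  i=5: a_5=11, p_5 = 11*787 + 111 = 8768, q_5 = 11*2439 + 344 = 27173.
  i=6: a_6=10, p_6 = 10*8768 + 787 = 88467, q_6 = 10*27173 + 2439 = 274169.

0/1, 1/3, 10/31, 111/344, 787/2439, 8768/27173, 88467/274169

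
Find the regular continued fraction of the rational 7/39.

Run the Euclidean algorithm on 7 and 39; the successive quotients are the partial quotients a_0, a_1, ... (each step inverts the fractional part left over by the previous one):
  7 = 0*39 + 7, so a_0 = 0.
  39 = 5*7 + 4, so a_1 = 5.
  7 = 1*4 + 3, so a_2 = 1.
  4 = 1*3 + 1, so a_3 = 1.
  3 = 3*1 + 0, so a_4 = 3.
The remainder reaches 0 after 5 divisions, so the expansion has 5 partial quotients, read off in order.

[0; 5, 1, 1, 3]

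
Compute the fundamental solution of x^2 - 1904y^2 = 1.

(x, y) = (28799, 660)

First expand sqrt(1904) as a continued fraction. With x_i = (sqrt(1904) + m_i)/d_i and (m_0, d_0) = (0, 1): a_0 = floor(sqrt(1904)) = 43, since 43^2 = 1849 <= 1904 < 1936 = 44^2.
Iterate m_{i+1} = d_i*a_i - m_i, d_{i+1} = (1904 - m_{i+1}^2)/d_i, a_{i+1} = floor((a_0 + m_{i+1})/d_{i+1}):
  m_1 = 1*43 - 0 = 43, d_1 = (1904 - 43^2)/1 = 55/1 = 55, a_1 = floor((43 + 43)/55) = 1.
  m_2 = 55*1 - 43 = 12, d_2 = (1904 - 12^2)/55 = 1760/55 = 32, a_2 = floor((43 + 12)/32) = 1.
  m_3 = 32*1 - 12 = 20, d_3 = (1904 - 20^2)/32 = 1504/32 = 47, a_3 = floor((43 + 20)/47) = 1.
  m_4 = 47*1 - 20 = 27, d_4 = (1904 - 27^2)/47 = 1175/47 = 25, a_4 = floor((43 + 27)/25) = 2.
  m_5 = 25*2 - 27 = 23, d_5 = (1904 - 23^2)/25 = 1375/25 = 55, a_5 = floor((43 + 23)/55) = 1.
  m_6 = 55*1 - 23 = 32, d_6 = (1904 - 32^2)/55 = 880/55 = 16, a_6 = floor((43 + 32)/16) = 4.
  m_7 = 16*4 - 32 = 32, d_7 = (1904 - 32^2)/16 = 880/16 = 55, a_7 = floor((43 + 32)/55) = 1.
  m_8 = 55*1 - 32 = 23, d_8 = (1904 - 23^2)/55 = 1375/55 = 25, a_8 = floor((43 + 23)/25) = 2.
  m_9 = 25*2 - 23 = 27, d_9 = (1904 - 27^2)/25 = 1175/25 = 47, a_9 = floor((43 + 27)/47) = 1.
  m_10 = 47*1 - 27 = 20, d_10 = (1904 - 20^2)/47 = 1504/47 = 32, a_10 = floor((43 + 20)/32) = 1.
  m_11 = 32*1 - 20 = 12, d_11 = (1904 - 12^2)/32 = 1760/32 = 55, a_11 = floor((43 + 12)/55) = 1.
  m_12 = 55*1 - 12 = 43, d_12 = (1904 - 43^2)/55 = 55/55 = 1, a_12 = floor((43 + 43)/1) = 86.
  m_13 = 1*86 - 43 = 43, d_13 = (1904 - 43^2)/1 = 55/1 = 55: (m_13, d_13) = (m_1, d_1) = (43, 55), so from here the quotients repeat a_1, ..., a_12; the period length is 12.
So sqrt(1904) = [43; (1, 1, 1, 2, 1, 4, 1, 2, 1, 1, 1, 86)] with period length k = 12.
k is even, so the fundamental solution of x^2 - 1904y^2 = 1 is (p_{k-1}, q_{k-1}) = (p_11, q_11); compute convergents through index 11.
Convergents (p_i = a_i*p_{i-1} + p_{i-2}, q_i = a_i*q_{i-1} + q_{i-2} with p_{-2}=0, p_{-1}=1, q_{-2}=1, q_{-1}=0):
  i=0: a_0=43, p_0 = 43*1 + 0 = 43, q_0 = 43*0 + 1 = 1.
  i=1: a_1=1, p_1 = 1*43 + 1 = 44, q_1 = 1*1 + 0 = 1.
  i=2: a_2=1, p_2 = 1*44 + 43 = 87, q_2 = 1*1 + 1 = 2.
  i=3: a_3=1, p_3 = 1*87 + 44 = 131, q_3 = 1*2 + 1 = 3.
  i=4: a_4=2, p_4 = 2*131 + 87 = 349, q_4 = 2*3 + 2 = 8.
  i=5: a_5=1, p_5 = 1*349 + 131 = 480, q_5 = 1*8 + 3 = 11.
  i=6: a_6=4, p_6 = 4*480 + 349 = 2269, q_6 = 4*11 + 8 = 52.
  i=7: a_7=1, p_7 = 1*2269 + 480 = 2749, q_7 = 1*52 + 11 = 63.
  i=8: a_8=2, p_8 = 2*2749 + 2269 = 7767, q_8 = 2*63 + 52 = 178.
  i=9: a_9=1, p_9 = 1*7767 + 2749 = 10516, q_9 = 1*178 + 63 = 241.
  i=10: a_10=1, p_10 = 1*10516 + 7767 = 18283, q_10 = 1*241 + 178 = 419.
  i=11: a_11=1, p_11 = 1*18283 + 10516 = 28799, q_11 = 1*419 + 241 = 660.
Check: 28799^2 - 1904*660^2 = 829382401 - 829382400 = 1, so (x, y) = (28799, 660) solves the equation, and by the theorem it is the least positive solution.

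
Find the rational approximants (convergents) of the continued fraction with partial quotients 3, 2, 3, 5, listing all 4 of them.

3/1, 7/2, 24/7, 127/37

Using the convergent recurrence p_i = a_i*p_{i-1} + p_{i-2}, q_i = a_i*q_{i-1} + q_{i-2} with p_{-2}=0, p_{-1}=1, q_{-2}=1, q_{-1}=0:
  i=0: a_0=3, p_0 = 3*1 + 0 = 3, q_0 = 3*0 + 1 = 1.
  i=1: a_1=2, p_1 = 2*3 + 1 = 7, q_1 = 2*1 + 0 = 2.
  i=2: a_2=3, p_2 = 3*7 + 3 = 24, q_2 = 3*2 + 1 = 7.
  i=3: a_3=5, p_3 = 5*24 + 7 = 127, q_3 = 5*7 + 2 = 37.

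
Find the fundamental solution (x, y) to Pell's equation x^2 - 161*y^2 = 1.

First expand sqrt(161) as a continued fraction. With x_i = (sqrt(161) + m_i)/d_i and (m_0, d_0) = (0, 1): a_0 = floor(sqrt(161)) = 12, since 12^2 = 144 <= 161 < 169 = 13^2.
Iterate m_{i+1} = d_i*a_i - m_i, d_{i+1} = (161 - m_{i+1}^2)/d_i, a_{i+1} = floor((a_0 + m_{i+1})/d_{i+1}):
  m_1 = 1*12 - 0 = 12, d_1 = (161 - 12^2)/1 = 17/1 = 17, a_1 = floor((12 + 12)/17) = 1.
  m_2 = 17*1 - 12 = 5, d_2 = (161 - 5^2)/17 = 136/17 = 8, a_2 = floor((12 + 5)/8) = 2.
  m_3 = 8*2 - 5 = 11, d_3 = (161 - 11^2)/8 = 40/8 = 5, a_3 = floor((12 + 11)/5) = 4.
  m_4 = 5*4 - 11 = 9, d_4 = (161 - 9^2)/5 = 80/5 = 16, a_4 = floor((12 + 9)/16) = 1.
  m_5 = 16*1 - 9 = 7, d_5 = (161 - 7^2)/16 = 112/16 = 7, a_5 = floor((12 + 7)/7) = 2.
  m_6 = 7*2 - 7 = 7, d_6 = (161 - 7^2)/7 = 112/7 = 16, a_6 = floor((12 + 7)/16) = 1.
  m_7 = 16*1 - 7 = 9, d_7 = (161 - 9^2)/16 = 80/16 = 5, a_7 = floor((12 + 9)/5) = 4.
  m_8 = 5*4 - 9 = 11, d_8 = (161 - 11^2)/5 = 40/5 = 8, a_8 = floor((12 + 11)/8) = 2.
  m_9 = 8*2 - 11 = 5, d_9 = (161 - 5^2)/8 = 136/8 = 17, a_9 = floor((12 + 5)/17) = 1.
  m_10 = 17*1 - 5 = 12, d_10 = (161 - 12^2)/17 = 17/17 = 1, a_10 = floor((12 + 12)/1) = 24.
  m_11 = 1*24 - 12 = 12, d_11 = (161 - 12^2)/1 = 17/1 = 17: (m_11, d_11) = (m_1, d_1) = (12, 17), so from here the quotients repeat a_1, ..., a_10; the period length is 10.
So sqrt(161) = [12; (1, 2, 4, 1, 2, 1, 4, 2, 1, 24)] with period length k = 10.
k is even, so the fundamental solution of x^2 - 161y^2 = 1 is (p_{k-1}, q_{k-1}) = (p_9, q_9); compute convergents through index 9.
Convergents (p_i = a_i*p_{i-1} + p_{i-2}, q_i = a_i*q_{i-1} + q_{i-2} with p_{-2}=0, p_{-1}=1, q_{-2}=1, q_{-1}=0):
  i=0: a_0=12, p_0 = 12*1 + 0 = 12, q_0 = 12*0 + 1 = 1.
  i=1: a_1=1, p_1 = 1*12 + 1 = 13, q_1 = 1*1 + 0 = 1.
  i=2: a_2=2, p_2 = 2*13 + 12 = 38, q_2 = 2*1 + 1 = 3.
  i=3: a_3=4, p_3 = 4*38 + 13 = 165, q_3 = 4*3 + 1 = 13.
  i=4: a_4=1, p_4 = 1*165 + 38 = 203, q_4 = 1*13 + 3 = 16.
  i=5: a_5=2, p_5 = 2*203 + 165 = 571, q_5 = 2*16 + 13 = 45.
  i=6: a_6=1, p_6 = 1*571 + 203 = 774, q_6 = 1*45 + 16 = 61.
  i=7: a_7=4, p_7 = 4*774 + 571 = 3667, q_7 = 4*61 + 45 = 289.
  i=8: a_8=2, p_8 = 2*3667 + 774 = 8108, q_8 = 2*289 + 61 = 639.
  i=9: a_9=1, p_9 = 1*8108 + 3667 = 11775, q_9 = 1*639 + 289 = 928.
Check: 11775^2 - 161*928^2 = 138650625 - 138650624 = 1, so (x, y) = (11775, 928) solves the equation, and by the theorem it is the least positive solution.

(x, y) = (11775, 928)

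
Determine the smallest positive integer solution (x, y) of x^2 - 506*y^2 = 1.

(x, y) = (45, 2)

First expand sqrt(506) as a continued fraction. With x_i = (sqrt(506) + m_i)/d_i and (m_0, d_0) = (0, 1): a_0 = floor(sqrt(506)) = 22, since 22^2 = 484 <= 506 < 529 = 23^2.
Iterate m_{i+1} = d_i*a_i - m_i, d_{i+1} = (506 - m_{i+1}^2)/d_i, a_{i+1} = floor((a_0 + m_{i+1})/d_{i+1}):
  m_1 = 1*22 - 0 = 22, d_1 = (506 - 22^2)/1 = 22/1 = 22, a_1 = floor((22 + 22)/22) = 2.
  m_2 = 22*2 - 22 = 22, d_2 = (506 - 22^2)/22 = 22/22 = 1, a_2 = floor((22 + 22)/1) = 44.
  m_3 = 1*44 - 22 = 22, d_3 = (506 - 22^2)/1 = 22/1 = 22: (m_3, d_3) = (m_1, d_1) = (22, 22), so from here the quotients repeat a_1, a_2; the period length is 2.
So sqrt(506) = [22; (2, 44)] with period length k = 2.
k is even, so the fundamental solution of x^2 - 506y^2 = 1 is (p_{k-1}, q_{k-1}) = (p_1, q_1); compute convergents through index 1.
Convergents (p_i = a_i*p_{i-1} + p_{i-2}, q_i = a_i*q_{i-1} + q_{i-2} with p_{-2}=0, p_{-1}=1, q_{-2}=1, q_{-1}=0):
  i=0: a_0=22, p_0 = 22*1 + 0 = 22, q_0 = 22*0 + 1 = 1.
  i=1: a_1=2, p_1 = 2*22 + 1 = 45, q_1 = 2*1 + 0 = 2.
Check: 45^2 - 506*2^2 = 2025 - 2024 = 1, so (x, y) = (45, 2) solves the equation, and by the theorem it is the least positive solution.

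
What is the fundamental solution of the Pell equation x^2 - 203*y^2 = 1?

(x, y) = (57, 4)

First expand sqrt(203) as a continued fraction. With x_i = (sqrt(203) + m_i)/d_i and (m_0, d_0) = (0, 1): a_0 = floor(sqrt(203)) = 14, since 14^2 = 196 <= 203 < 225 = 15^2.
Iterate m_{i+1} = d_i*a_i - m_i, d_{i+1} = (203 - m_{i+1}^2)/d_i, a_{i+1} = floor((a_0 + m_{i+1})/d_{i+1}):
  m_1 = 1*14 - 0 = 14, d_1 = (203 - 14^2)/1 = 7/1 = 7, a_1 = floor((14 + 14)/7) = 4.
  m_2 = 7*4 - 14 = 14, d_2 = (203 - 14^2)/7 = 7/7 = 1, a_2 = floor((14 + 14)/1) = 28.
  m_3 = 1*28 - 14 = 14, d_3 = (203 - 14^2)/1 = 7/1 = 7: (m_3, d_3) = (m_1, d_1) = (14, 7), so from here the quotients repeat a_1, a_2; the period length is 2.
So sqrt(203) = [14; (4, 28)] with period length k = 2.
k is even, so the fundamental solution of x^2 - 203y^2 = 1 is (p_{k-1}, q_{k-1}) = (p_1, q_1); compute convergents through index 1.
Convergents (p_i = a_i*p_{i-1} + p_{i-2}, q_i = a_i*q_{i-1} + q_{i-2} with p_{-2}=0, p_{-1}=1, q_{-2}=1, q_{-1}=0):
  i=0: a_0=14, p_0 = 14*1 + 0 = 14, q_0 = 14*0 + 1 = 1.
  i=1: a_1=4, p_1 = 4*14 + 1 = 57, q_1 = 4*1 + 0 = 4.
Check: 57^2 - 203*4^2 = 3249 - 3248 = 1, so (x, y) = (57, 4) solves the equation, and by the theorem it is the least positive solution.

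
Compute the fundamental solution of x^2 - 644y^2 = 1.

First expand sqrt(644) as a continued fraction. With x_i = (sqrt(644) + m_i)/d_i and (m_0, d_0) = (0, 1): a_0 = floor(sqrt(644)) = 25, since 25^2 = 625 <= 644 < 676 = 26^2.
Iterate m_{i+1} = d_i*a_i - m_i, d_{i+1} = (644 - m_{i+1}^2)/d_i, a_{i+1} = floor((a_0 + m_{i+1})/d_{i+1}):
  m_1 = 1*25 - 0 = 25, d_1 = (644 - 25^2)/1 = 19/1 = 19, a_1 = floor((25 + 25)/19) = 2.
  m_2 = 19*2 - 25 = 13, d_2 = (644 - 13^2)/19 = 475/19 = 25, a_2 = floor((25 + 13)/25) = 1.
  m_3 = 25*1 - 13 = 12, d_3 = (644 - 12^2)/25 = 500/25 = 20, a_3 = floor((25 + 12)/20) = 1.
  m_4 = 20*1 - 12 = 8, d_4 = (644 - 8^2)/20 = 580/20 = 29, a_4 = floor((25 + 8)/29) = 1.
  m_5 = 29*1 - 8 = 21, d_5 = (644 - 21^2)/29 = 203/29 = 7, a_5 = floor((25 + 21)/7) = 6.
  m_6 = 7*6 - 21 = 21, d_6 = (644 - 21^2)/7 = 203/7 = 29, a_6 = floor((25 + 21)/29) = 1.
  m_7 = 29*1 - 21 = 8, d_7 = (644 - 8^2)/29 = 580/29 = 20, a_7 = floor((25 + 8)/20) = 1.
  m_8 = 20*1 - 8 = 12, d_8 = (644 - 12^2)/20 = 500/20 = 25, a_8 = floor((25 + 12)/25) = 1.
  m_9 = 25*1 - 12 = 13, d_9 = (644 - 13^2)/25 = 475/25 = 19, a_9 = floor((25 + 13)/19) = 2.
  m_10 = 19*2 - 13 = 25, d_10 = (644 - 25^2)/19 = 19/19 = 1, a_10 = floor((25 + 25)/1) = 50.
  m_11 = 1*50 - 25 = 25, d_11 = (644 - 25^2)/1 = 19/1 = 19: (m_11, d_11) = (m_1, d_1) = (25, 19), so from here the quotients repeat a_1, ..., a_10; the period length is 10.
So sqrt(644) = [25; (2, 1, 1, 1, 6, 1, 1, 1, 2, 50)] with period length k = 10.
k is even, so the fundamental solution of x^2 - 644y^2 = 1 is (p_{k-1}, q_{k-1}) = (p_9, q_9); compute convergents through index 9.
Convergents (p_i = a_i*p_{i-1} + p_{i-2}, q_i = a_i*q_{i-1} + q_{i-2} with p_{-2}=0, p_{-1}=1, q_{-2}=1, q_{-1}=0):
  i=0: a_0=25, p_0 = 25*1 + 0 = 25, q_0 = 25*0 + 1 = 1.
  i=1: a_1=2, p_1 = 2*25 + 1 = 51, q_1 = 2*1 + 0 = 2.
  i=2: a_2=1, p_2 = 1*51 + 25 = 76, q_2 = 1*2 + 1 = 3.
  i=3: a_3=1, p_3 = 1*76 + 51 = 127, q_3 = 1*3 + 2 = 5.
  i=4: a_4=1, p_4 = 1*127 + 76 = 203, q_4 = 1*5 + 3 = 8.
  i=5: a_5=6, p_5 = 6*203 + 127 = 1345, q_5 = 6*8 + 5 = 53.
  i=6: a_6=1, p_6 = 1*1345 + 203 = 1548, q_6 = 1*53 + 8 = 61.
  i=7: a_7=1, p_7 = 1*1548 + 1345 = 2893, q_7 = 1*61 + 53 = 114.
  i=8: a_8=1, p_8 = 1*2893 + 1548 = 4441, q_8 = 1*114 + 61 = 175.
  i=9: a_9=2, p_9 = 2*4441 + 2893 = 11775, q_9 = 2*175 + 114 = 464.
Check: 11775^2 - 644*464^2 = 138650625 - 138650624 = 1, so (x, y) = (11775, 464) solves the equation, and by the theorem it is the least positive solution.

(x, y) = (11775, 464)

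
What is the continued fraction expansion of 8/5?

Run the Euclidean algorithm on 8 and 5; the successive quotients are the partial quotients a_0, a_1, ... (each step inverts the fractional part left over by the previous one):
  8 = 1*5 + 3, so a_0 = 1.
  5 = 1*3 + 2, so a_1 = 1.
  3 = 1*2 + 1, so a_2 = 1.
  2 = 2*1 + 0, so a_3 = 2.
The remainder reaches 0 after 4 divisions, so the expansion has 4 partial quotients, read off in order.

[1; 1, 1, 2]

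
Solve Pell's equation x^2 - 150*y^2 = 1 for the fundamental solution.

First expand sqrt(150) as a continued fraction. With x_i = (sqrt(150) + m_i)/d_i and (m_0, d_0) = (0, 1): a_0 = floor(sqrt(150)) = 12, since 12^2 = 144 <= 150 < 169 = 13^2.
Iterate m_{i+1} = d_i*a_i - m_i, d_{i+1} = (150 - m_{i+1}^2)/d_i, a_{i+1} = floor((a_0 + m_{i+1})/d_{i+1}):
  m_1 = 1*12 - 0 = 12, d_1 = (150 - 12^2)/1 = 6/1 = 6, a_1 = floor((12 + 12)/6) = 4.
  m_2 = 6*4 - 12 = 12, d_2 = (150 - 12^2)/6 = 6/6 = 1, a_2 = floor((12 + 12)/1) = 24.
  m_3 = 1*24 - 12 = 12, d_3 = (150 - 12^2)/1 = 6/1 = 6: (m_3, d_3) = (m_1, d_1) = (12, 6), so from here the quotients repeat a_1, a_2; the period length is 2.
So sqrt(150) = [12; (4, 24)] with period length k = 2.
k is even, so the fundamental solution of x^2 - 150y^2 = 1 is (p_{k-1}, q_{k-1}) = (p_1, q_1); compute convergents through index 1.
Convergents (p_i = a_i*p_{i-1} + p_{i-2}, q_i = a_i*q_{i-1} + q_{i-2} with p_{-2}=0, p_{-1}=1, q_{-2}=1, q_{-1}=0):
  i=0: a_0=12, p_0 = 12*1 + 0 = 12, q_0 = 12*0 + 1 = 1.
  i=1: a_1=4, p_1 = 4*12 + 1 = 49, q_1 = 4*1 + 0 = 4.
Check: 49^2 - 150*4^2 = 2401 - 2400 = 1, so (x, y) = (49, 4) solves the equation, and by the theorem it is the least positive solution.

(x, y) = (49, 4)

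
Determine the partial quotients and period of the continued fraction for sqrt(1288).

[35; (1, 7, 1, 70)]

Write x_i = (sqrt(1288) + m_i)/d_i with (m_0, d_0) = (0, 1). a_0 = floor(sqrt(1288)) = 35, since 35^2 = 1225 <= 1288 < 1296 = 36^2.
Iterate m_{i+1} = d_i*a_i - m_i, d_{i+1} = (1288 - m_{i+1}^2)/d_i, a_{i+1} = floor((a_0 + m_{i+1})/d_{i+1}):
  m_1 = 1*35 - 0 = 35, d_1 = (1288 - 35^2)/1 = 63/1 = 63, a_1 = floor((35 + 35)/63) = 1.
  m_2 = 63*1 - 35 = 28, d_2 = (1288 - 28^2)/63 = 504/63 = 8, a_2 = floor((35 + 28)/8) = 7.
  m_3 = 8*7 - 28 = 28, d_3 = (1288 - 28^2)/8 = 504/8 = 63, a_3 = floor((35 + 28)/63) = 1.
  m_4 = 63*1 - 28 = 35, d_4 = (1288 - 35^2)/63 = 63/63 = 1, a_4 = floor((35 + 35)/1) = 70.
  m_5 = 1*70 - 35 = 35, d_5 = (1288 - 35^2)/1 = 63/1 = 63: (m_5, d_5) = (m_1, d_1) = (35, 63), so from here the quotients repeat a_1, ..., a_4; the period length is 4.
Hence the expansion of sqrt(1288) is a_0 = 35 followed by the repeating block 1, 7, 1, 70 (period 4).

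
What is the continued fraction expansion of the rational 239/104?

[2; 3, 2, 1, 4, 2]

Run the Euclidean algorithm on 239 and 104; the successive quotients are the partial quotients a_0, a_1, ... (each step inverts the fractional part left over by the previous one):
  239 = 2*104 + 31, so a_0 = 2.
  104 = 3*31 + 11, so a_1 = 3.
  31 = 2*11 + 9, so a_2 = 2.
  11 = 1*9 + 2, so a_3 = 1.
  9 = 4*2 + 1, so a_4 = 4.
  2 = 2*1 + 0, so a_5 = 2.
The remainder reaches 0 after 6 divisions, so the expansion has 6 partial quotients, read off in order.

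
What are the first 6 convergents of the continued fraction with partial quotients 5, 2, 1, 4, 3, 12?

Using the convergent recurrence p_i = a_i*p_{i-1} + p_{i-2}, q_i = a_i*q_{i-1} + q_{i-2} with p_{-2}=0, p_{-1}=1, q_{-2}=1, q_{-1}=0:
  i=0: a_0=5, p_0 = 5*1 + 0 = 5, q_0 = 5*0 + 1 = 1.
  i=1: a_1=2, p_1 = 2*5 + 1 = 11, q_1 = 2*1 + 0 = 2.
  i=2: a_2=1, p_2 = 1*11 + 5 = 16, q_2 = 1*2 + 1 = 3.
  i=3: a_3=4, p_3 = 4*16 + 11 = 75, q_3 = 4*3 + 2 = 14.
  i=4: a_4=3, p_4 = 3*75 + 16 = 241, q_4 = 3*14 + 3 = 45.
  i=5: a_5=12, p_5 = 12*241 + 75 = 2967, q_5 = 12*45 + 14 = 554.

5/1, 11/2, 16/3, 75/14, 241/45, 2967/554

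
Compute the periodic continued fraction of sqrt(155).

Write x_i = (sqrt(155) + m_i)/d_i with (m_0, d_0) = (0, 1). a_0 = floor(sqrt(155)) = 12, since 12^2 = 144 <= 155 < 169 = 13^2.
Iterate m_{i+1} = d_i*a_i - m_i, d_{i+1} = (155 - m_{i+1}^2)/d_i, a_{i+1} = floor((a_0 + m_{i+1})/d_{i+1}):
  m_1 = 1*12 - 0 = 12, d_1 = (155 - 12^2)/1 = 11/1 = 11, a_1 = floor((12 + 12)/11) = 2.
  m_2 = 11*2 - 12 = 10, d_2 = (155 - 10^2)/11 = 55/11 = 5, a_2 = floor((12 + 10)/5) = 4.
  m_3 = 5*4 - 10 = 10, d_3 = (155 - 10^2)/5 = 55/5 = 11, a_3 = floor((12 + 10)/11) = 2.
  m_4 = 11*2 - 10 = 12, d_4 = (155 - 12^2)/11 = 11/11 = 1, a_4 = floor((12 + 12)/1) = 24.
  m_5 = 1*24 - 12 = 12, d_5 = (155 - 12^2)/1 = 11/1 = 11: (m_5, d_5) = (m_1, d_1) = (12, 11), so from here the quotients repeat a_1, ..., a_4; the period length is 4.
Hence the expansion of sqrt(155) is a_0 = 12 followed by the repeating block 2, 4, 2, 24 (period 4).

[12; (2, 4, 2, 24)]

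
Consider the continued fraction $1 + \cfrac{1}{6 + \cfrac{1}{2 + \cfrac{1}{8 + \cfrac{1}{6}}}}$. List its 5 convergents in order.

1/1, 7/6, 15/13, 127/110, 777/673

Using the convergent recurrence p_i = a_i*p_{i-1} + p_{i-2}, q_i = a_i*q_{i-1} + q_{i-2} with p_{-2}=0, p_{-1}=1, q_{-2}=1, q_{-1}=0:
  i=0: a_0=1, p_0 = 1*1 + 0 = 1, q_0 = 1*0 + 1 = 1.
  i=1: a_1=6, p_1 = 6*1 + 1 = 7, q_1 = 6*1 + 0 = 6.
  i=2: a_2=2, p_2 = 2*7 + 1 = 15, q_2 = 2*6 + 1 = 13.
  i=3: a_3=8, p_3 = 8*15 + 7 = 127, q_3 = 8*13 + 6 = 110.
  i=4: a_4=6, p_4 = 6*127 + 15 = 777, q_4 = 6*110 + 13 = 673.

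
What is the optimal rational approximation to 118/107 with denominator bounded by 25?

Expand x = 118/107 as a continued fraction with the Euclidean algorithm:
  118 = 1*107 + 11, so a_0 = 1.
  107 = 9*11 + 8, so a_1 = 9.
  11 = 1*8 + 3, so a_2 = 1.
  8 = 2*3 + 2, so a_3 = 2.
  3 = 1*2 + 1, so a_4 = 1.
  2 = 2*1 + 0, so a_5 = 2.
so x = [1; 9, 1, 2, 1, 2].
Convergents (p_i = a_i*p_{i-1} + p_{i-2}, q_i = a_i*q_{i-1} + q_{i-2} with p_{-2}=0, p_{-1}=1, q_{-2}=1, q_{-1}=0), until the denominator exceeds 25:
  i=0: a_0=1, p_0 = 1*1 + 0 = 1, q_0 = 1*0 + 1 = 1.
  i=1: a_1=9, p_1 = 9*1 + 1 = 10, q_1 = 9*1 + 0 = 9.
  i=2: a_2=1, p_2 = 1*10 + 1 = 11, q_2 = 1*9 + 1 = 10.
  i=3: a_3=2, p_3 = 2*11 + 10 = 32, q_3 = 2*10 + 9 = 29.
q_3 = 29 > 25, so the last convergent with denominator <= 25 is p_2/q_2 = 11/10.
The closest fraction with denominator <= 25 is either p_2/q_2 or the intermediate fraction (k*p_2 + p_1)/(k*q_2 + q_1) with the largest k >= 1 whose denominator stays <= 25; these approach x as k grows, and every other convergent or intermediate fraction in range is farther away.
Largest k: floor((25 - q_1)/q_2) = floor((25 - 9)/10) = 1.
That gives (1*11 + 10)/(1*10 + 9) = 21/19.
Compare the errors: |x - 11/10| = |118*10 - 11*107|/(107*10) = 3/1070, and |x - 21/19| = |118*19 - 21*107|/(107*19) = 5/2033.
Cross-multiplying, 5*1070 = 5350 < 6099 = 3*2033, so 5/2033 is smaller: the intermediate fraction 21/19 is closer to x than 11/10.

21/19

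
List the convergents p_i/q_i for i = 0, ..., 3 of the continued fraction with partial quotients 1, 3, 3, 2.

Using the convergent recurrence p_i = a_i*p_{i-1} + p_{i-2}, q_i = a_i*q_{i-1} + q_{i-2} with p_{-2}=0, p_{-1}=1, q_{-2}=1, q_{-1}=0:
  i=0: a_0=1, p_0 = 1*1 + 0 = 1, q_0 = 1*0 + 1 = 1.
  i=1: a_1=3, p_1 = 3*1 + 1 = 4, q_1 = 3*1 + 0 = 3.
  i=2: a_2=3, p_2 = 3*4 + 1 = 13, q_2 = 3*3 + 1 = 10.
  i=3: a_3=2, p_3 = 2*13 + 4 = 30, q_3 = 2*10 + 3 = 23.

1/1, 4/3, 13/10, 30/23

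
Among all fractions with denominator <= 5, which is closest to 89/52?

Expand x = 89/52 as a continued fraction with the Euclidean algorithm:
  89 = 1*52 + 37, so a_0 = 1.
  52 = 1*37 + 15, so a_1 = 1.
  37 = 2*15 + 7, so a_2 = 2.
  15 = 2*7 + 1, so a_3 = 2.
  7 = 7*1 + 0, so a_4 = 7.
so x = [1; 1, 2, 2, 7].
Convergents (p_i = a_i*p_{i-1} + p_{i-2}, q_i = a_i*q_{i-1} + q_{i-2} with p_{-2}=0, p_{-1}=1, q_{-2}=1, q_{-1}=0), until the denominator exceeds 5:
  i=0: a_0=1, p_0 = 1*1 + 0 = 1, q_0 = 1*0 + 1 = 1.
  i=1: a_1=1, p_1 = 1*1 + 1 = 2, q_1 = 1*1 + 0 = 1.
  i=2: a_2=2, p_2 = 2*2 + 1 = 5, q_2 = 2*1 + 1 = 3.
  i=3: a_3=2, p_3 = 2*5 + 2 = 12, q_3 = 2*3 + 1 = 7.
q_3 = 7 > 5, so the last convergent with denominator <= 5 is p_2/q_2 = 5/3.
The closest fraction with denominator <= 5 is either p_2/q_2 or the intermediate fraction (k*p_2 + p_1)/(k*q_2 + q_1) with the largest k >= 1 whose denominator stays <= 5; these approach x as k grows, and every other convergent or intermediate fraction in range is farther away.
Largest k: floor((5 - q_1)/q_2) = floor((5 - 1)/3) = 1.
That gives (1*5 + 2)/(1*3 + 1) = 7/4.
Compare the errors: |x - 5/3| = |89*3 - 5*52|/(52*3) = 7/156, and |x - 7/4| = |89*4 - 7*52|/(52*4) = 8/208.
Cross-multiplying, 8*156 = 1248 < 1456 = 7*208, so 8/208 is smaller: the intermediate fraction 7/4 is closer to x than 5/3.

7/4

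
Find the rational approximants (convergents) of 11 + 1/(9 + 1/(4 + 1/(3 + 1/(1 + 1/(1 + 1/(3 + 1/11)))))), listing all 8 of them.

Using the convergent recurrence p_i = a_i*p_{i-1} + p_{i-2}, q_i = a_i*q_{i-1} + q_{i-2} with p_{-2}=0, p_{-1}=1, q_{-2}=1, q_{-1}=0:
  i=0: a_0=11, p_0 = 11*1 + 0 = 11, q_0 = 11*0 + 1 = 1.
  i=1: a_1=9, p_1 = 9*11 + 1 = 100, q_1 = 9*1 + 0 = 9.
  i=2: a_2=4, p_2 = 4*100 + 11 = 411, q_2 = 4*9 + 1 = 37.
  i=3: a_3=3, p_3 = 3*411 + 100 = 1333, q_3 = 3*37 + 9 = 120.
  i=4: a_4=1, p_4 = 1*1333 + 411 = 1744, q_4 = 1*120 + 37 = 157.
  i=5: a_5=1, p_5 = 1*1744 + 1333 = 3077, q_5 = 1*157 + 120 = 277.
  i=6: a_6=3, p_6 = 3*3077 + 1744 = 10975, q_6 = 3*277 + 157 = 988.
  i=7: a_7=11, p_7 = 11*10975 + 3077 = 123802, q_7 = 11*988 + 277 = 11145.

11/1, 100/9, 411/37, 1333/120, 1744/157, 3077/277, 10975/988, 123802/11145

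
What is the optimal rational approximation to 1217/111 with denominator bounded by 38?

Expand x = 1217/111 as a continued fraction with the Euclidean algorithm:
  1217 = 10*111 + 107, so a_0 = 10.
  111 = 1*107 + 4, so a_1 = 1.
  107 = 26*4 + 3, so a_2 = 26.
  4 = 1*3 + 1, so a_3 = 1.
  3 = 3*1 + 0, so a_4 = 3.
so x = [10; 1, 26, 1, 3].
Convergents (p_i = a_i*p_{i-1} + p_{i-2}, q_i = a_i*q_{i-1} + q_{i-2} with p_{-2}=0, p_{-1}=1, q_{-2}=1, q_{-1}=0), until the denominator exceeds 38:
  i=0: a_0=10, p_0 = 10*1 + 0 = 10, q_0 = 10*0 + 1 = 1.
  i=1: a_1=1, p_1 = 1*10 + 1 = 11, q_1 = 1*1 + 0 = 1.
  i=2: a_2=26, p_2 = 26*11 + 10 = 296, q_2 = 26*1 + 1 = 27.
  i=3: a_3=1, p_3 = 1*296 + 11 = 307, q_3 = 1*27 + 1 = 28.
  i=4: a_4=3, p_4 = 3*307 + 296 = 1217, q_4 = 3*28 + 27 = 111.
q_4 = 111 > 38, so the last convergent with denominator <= 38 is p_3/q_3 = 307/28.
The closest fraction with denominator <= 38 is either p_3/q_3 or the intermediate fraction (k*p_3 + p_2)/(k*q_3 + q_2) with the largest k >= 1 whose denominator stays <= 38; these approach x as k grows, and every other convergent or intermediate fraction in range is farther away.
Largest k: floor((38 - q_2)/q_3) = floor((38 - 27)/28) = 0.
Since k = 0, no intermediate fraction beyond p_3/q_3 has denominator <= 38, so the convergent 307/28 is the closest (its error is |1217*28 - 307*111|/(111*28) = 1/3108).

307/28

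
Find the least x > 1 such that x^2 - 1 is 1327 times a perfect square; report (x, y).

(x, y) = (65024, 1785)

First expand sqrt(1327) as a continued fraction. With x_i = (sqrt(1327) + m_i)/d_i and (m_0, d_0) = (0, 1): a_0 = floor(sqrt(1327)) = 36, since 36^2 = 1296 <= 1327 < 1369 = 37^2.
Iterate m_{i+1} = d_i*a_i - m_i, d_{i+1} = (1327 - m_{i+1}^2)/d_i, a_{i+1} = floor((a_0 + m_{i+1})/d_{i+1}):
  m_1 = 1*36 - 0 = 36, d_1 = (1327 - 36^2)/1 = 31/1 = 31, a_1 = floor((36 + 36)/31) = 2.
  m_2 = 31*2 - 36 = 26, d_2 = (1327 - 26^2)/31 = 651/31 = 21, a_2 = floor((36 + 26)/21) = 2.
  m_3 = 21*2 - 26 = 16, d_3 = (1327 - 16^2)/21 = 1071/21 = 51, a_3 = floor((36 + 16)/51) = 1.
  m_4 = 51*1 - 16 = 35, d_4 = (1327 - 35^2)/51 = 102/51 = 2, a_4 = floor((36 + 35)/2) = 35.
  m_5 = 2*35 - 35 = 35, d_5 = (1327 - 35^2)/2 = 102/2 = 51, a_5 = floor((36 + 35)/51) = 1.
  m_6 = 51*1 - 35 = 16, d_6 = (1327 - 16^2)/51 = 1071/51 = 21, a_6 = floor((36 + 16)/21) = 2.
  m_7 = 21*2 - 16 = 26, d_7 = (1327 - 26^2)/21 = 651/21 = 31, a_7 = floor((36 + 26)/31) = 2.
  m_8 = 31*2 - 26 = 36, d_8 = (1327 - 36^2)/31 = 31/31 = 1, a_8 = floor((36 + 36)/1) = 72.
  m_9 = 1*72 - 36 = 36, d_9 = (1327 - 36^2)/1 = 31/1 = 31: (m_9, d_9) = (m_1, d_1) = (36, 31), so from here the quotients repeat a_1, ..., a_8; the period length is 8.
So sqrt(1327) = [36; (2, 2, 1, 35, 1, 2, 2, 72)] with period length k = 8.
k is even, so the fundamental solution of x^2 - 1327y^2 = 1 is (p_{k-1}, q_{k-1}) = (p_7, q_7); compute convergents through index 7.
Convergents (p_i = a_i*p_{i-1} + p_{i-2}, q_i = a_i*q_{i-1} + q_{i-2} with p_{-2}=0, p_{-1}=1, q_{-2}=1, q_{-1}=0):
  i=0: a_0=36, p_0 = 36*1 + 0 = 36, q_0 = 36*0 + 1 = 1.
  i=1: a_1=2, p_1 = 2*36 + 1 = 73, q_1 = 2*1 + 0 = 2.
  i=2: a_2=2, p_2 = 2*73 + 36 = 182, q_2 = 2*2 + 1 = 5.
  i=3: a_3=1, p_3 = 1*182 + 73 = 255, q_3 = 1*5 + 2 = 7.
  i=4: a_4=35, p_4 = 35*255 + 182 = 9107, q_4 = 35*7 + 5 = 250.
  i=5: a_5=1, p_5 = 1*9107 + 255 = 9362, q_5 = 1*250 + 7 = 257.
  i=6: a_6=2, p_6 = 2*9362 + 9107 = 27831, q_6 = 2*257 + 250 = 764.
  i=7: a_7=2, p_7 = 2*27831 + 9362 = 65024, q_7 = 2*764 + 257 = 1785.
Check: 65024^2 - 1327*1785^2 = 4228120576 - 4228120575 = 1, so (x, y) = (65024, 1785) solves the equation, and by the theorem it is the least positive solution.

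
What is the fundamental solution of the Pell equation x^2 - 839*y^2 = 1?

(x, y) = (840, 29)

First expand sqrt(839) as a continued fraction. With x_i = (sqrt(839) + m_i)/d_i and (m_0, d_0) = (0, 1): a_0 = floor(sqrt(839)) = 28, since 28^2 = 784 <= 839 < 841 = 29^2.
Iterate m_{i+1} = d_i*a_i - m_i, d_{i+1} = (839 - m_{i+1}^2)/d_i, a_{i+1} = floor((a_0 + m_{i+1})/d_{i+1}):
  m_1 = 1*28 - 0 = 28, d_1 = (839 - 28^2)/1 = 55/1 = 55, a_1 = floor((28 + 28)/55) = 1.
  m_2 = 55*1 - 28 = 27, d_2 = (839 - 27^2)/55 = 110/55 = 2, a_2 = floor((28 + 27)/2) = 27.
  m_3 = 2*27 - 27 = 27, d_3 = (839 - 27^2)/2 = 110/2 = 55, a_3 = floor((28 + 27)/55) = 1.
  m_4 = 55*1 - 27 = 28, d_4 = (839 - 28^2)/55 = 55/55 = 1, a_4 = floor((28 + 28)/1) = 56.
  m_5 = 1*56 - 28 = 28, d_5 = (839 - 28^2)/1 = 55/1 = 55: (m_5, d_5) = (m_1, d_1) = (28, 55), so from here the quotients repeat a_1, ..., a_4; the period length is 4.
So sqrt(839) = [28; (1, 27, 1, 56)] with period length k = 4.
k is even, so the fundamental solution of x^2 - 839y^2 = 1 is (p_{k-1}, q_{k-1}) = (p_3, q_3); compute convergents through index 3.
Convergents (p_i = a_i*p_{i-1} + p_{i-2}, q_i = a_i*q_{i-1} + q_{i-2} with p_{-2}=0, p_{-1}=1, q_{-2}=1, q_{-1}=0):
  i=0: a_0=28, p_0 = 28*1 + 0 = 28, q_0 = 28*0 + 1 = 1.
  i=1: a_1=1, p_1 = 1*28 + 1 = 29, q_1 = 1*1 + 0 = 1.
  i=2: a_2=27, p_2 = 27*29 + 28 = 811, q_2 = 27*1 + 1 = 28.
  i=3: a_3=1, p_3 = 1*811 + 29 = 840, q_3 = 1*28 + 1 = 29.
Check: 840^2 - 839*29^2 = 705600 - 705599 = 1, so (x, y) = (840, 29) solves the equation, and by the theorem it is the least positive solution.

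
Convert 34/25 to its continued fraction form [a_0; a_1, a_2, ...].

Run the Euclidean algorithm on 34 and 25; the successive quotients are the partial quotients a_0, a_1, ... (each step inverts the fractional part left over by the previous one):
  34 = 1*25 + 9, so a_0 = 1.
  25 = 2*9 + 7, so a_1 = 2.
  9 = 1*7 + 2, so a_2 = 1.
  7 = 3*2 + 1, so a_3 = 3.
  2 = 2*1 + 0, so a_4 = 2.
The remainder reaches 0 after 5 divisions, so the expansion has 5 partial quotients, read off in order.

[1; 2, 1, 3, 2]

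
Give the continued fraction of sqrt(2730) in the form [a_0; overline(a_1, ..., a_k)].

Write x_i = (sqrt(2730) + m_i)/d_i with (m_0, d_0) = (0, 1). a_0 = floor(sqrt(2730)) = 52, since 52^2 = 2704 <= 2730 < 2809 = 53^2.
Iterate m_{i+1} = d_i*a_i - m_i, d_{i+1} = (2730 - m_{i+1}^2)/d_i, a_{i+1} = floor((a_0 + m_{i+1})/d_{i+1}):
  m_1 = 1*52 - 0 = 52, d_1 = (2730 - 52^2)/1 = 26/1 = 26, a_1 = floor((52 + 52)/26) = 4.
  m_2 = 26*4 - 52 = 52, d_2 = (2730 - 52^2)/26 = 26/26 = 1, a_2 = floor((52 + 52)/1) = 104.
  m_3 = 1*104 - 52 = 52, d_3 = (2730 - 52^2)/1 = 26/1 = 26: (m_3, d_3) = (m_1, d_1) = (52, 26), so from here the quotients repeat a_1, a_2; the period length is 2.
Hence the expansion of sqrt(2730) is a_0 = 52 followed by the repeating block 4, 104 (period 2).

[52; overline(4, 104)]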